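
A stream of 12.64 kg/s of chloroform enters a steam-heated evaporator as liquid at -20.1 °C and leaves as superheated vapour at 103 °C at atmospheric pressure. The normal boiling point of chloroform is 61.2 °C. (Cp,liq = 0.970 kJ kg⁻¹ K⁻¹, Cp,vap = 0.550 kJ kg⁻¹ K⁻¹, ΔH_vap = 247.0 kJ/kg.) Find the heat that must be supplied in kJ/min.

Q = 265000 kJ/min

liquid -20.1→61.2 °C: 78.861 kJ/kg
vaporisation at 61.2 °C: 247 kJ/kg
vapour 61.2→103 °C: 22.99 kJ/kg
Δh = 78.861 + 247 + 22.99 = 348.85 kJ/kg
Q = ṁ·Δh = 12.64 kg/s × 348.85 kJ/kg = 4409.5 kJ/s
|Q| = 4409.5 kW = 264570 kJ/min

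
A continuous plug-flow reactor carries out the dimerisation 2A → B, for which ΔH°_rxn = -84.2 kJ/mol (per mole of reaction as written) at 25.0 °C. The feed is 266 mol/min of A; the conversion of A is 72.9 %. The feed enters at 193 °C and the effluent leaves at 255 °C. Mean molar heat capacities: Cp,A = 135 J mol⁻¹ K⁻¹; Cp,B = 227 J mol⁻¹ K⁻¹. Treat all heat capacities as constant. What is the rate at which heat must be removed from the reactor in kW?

Extent of reaction ξ = 0.729 × 266 / 2 = 96.957 mol/min
Reaction term: ξ·ΔH°_rxn = 96.957 × -84.2 = -8163.8 kJ/min
Sensible, feed 193→25 °C: -6032.9 kJ/min
Outlet flows (mol/min): A 72.086, B 96.957
Sensible, products 25→255 °C: 7300.4 kJ/min
Q = ΔH = -6896.3 kJ/min = -114.94 kW
Heat removed = 114.94 kW

Q_out = 115 kW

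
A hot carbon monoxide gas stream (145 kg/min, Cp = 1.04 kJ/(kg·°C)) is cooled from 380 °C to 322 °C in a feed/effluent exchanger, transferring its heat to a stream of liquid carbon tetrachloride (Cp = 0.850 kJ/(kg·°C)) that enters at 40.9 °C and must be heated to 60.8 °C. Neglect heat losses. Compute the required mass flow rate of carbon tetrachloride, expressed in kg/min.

Heat released by hot stream: Q = 145 × 1.04 × (380 − 322) = 8746.4 kJ/min
Energy balance on cold side (adiabatic exchanger): Q = ṁ_c·Cp_c·(T_c,out − T_c,in)
ṁ_c = 8746.4 / [0.850 × (60.8 − 40.9)] = 517.08 kg/min

ṁ_c = 517 kg/min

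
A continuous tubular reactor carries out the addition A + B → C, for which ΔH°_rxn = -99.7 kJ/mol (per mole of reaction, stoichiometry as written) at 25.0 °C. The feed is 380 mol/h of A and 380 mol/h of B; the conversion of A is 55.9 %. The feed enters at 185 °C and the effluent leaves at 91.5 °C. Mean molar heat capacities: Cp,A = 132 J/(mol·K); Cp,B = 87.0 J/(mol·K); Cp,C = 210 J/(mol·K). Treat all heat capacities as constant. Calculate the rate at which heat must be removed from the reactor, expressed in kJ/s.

Extent of reaction ξ = 0.559 × 380 = 212.42 mol/h
Reaction term: ξ·ΔH°_rxn = 212.42 × -99.7 = -21178 kJ/h
Sensible, feed 185→25 °C: -13315 kJ/h
Outlet flows (mol/h): A 167.58, B 167.58, C 212.42
Sensible, products 25→91.5 °C: 5407 kJ/h
Q = ΔH = -29086 kJ/h = -8.0796 kW
Heat removed = 8.0796 kJ/s

Q_out = 8.08 kJ/s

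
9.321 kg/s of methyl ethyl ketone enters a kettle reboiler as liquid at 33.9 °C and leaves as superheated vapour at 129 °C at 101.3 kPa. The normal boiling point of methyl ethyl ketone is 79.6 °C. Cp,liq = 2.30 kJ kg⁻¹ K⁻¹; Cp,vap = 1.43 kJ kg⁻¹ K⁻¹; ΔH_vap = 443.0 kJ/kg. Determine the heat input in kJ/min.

liquid 33.9→79.6 °C: 105.11 kJ/kg
vaporisation at 79.6 °C: 443 kJ/kg
vapour 79.6→129 °C: 70.642 kJ/kg
Δh = 105.11 + 443 + 70.642 = 618.75 kJ/kg
Q = ṁ·Δh = 9.321 kg/s × 618.75 kJ/kg = 5767.4 kJ/s
|Q| = 5767.4 kW = 346040 kJ/min

Q = 346000 kJ/min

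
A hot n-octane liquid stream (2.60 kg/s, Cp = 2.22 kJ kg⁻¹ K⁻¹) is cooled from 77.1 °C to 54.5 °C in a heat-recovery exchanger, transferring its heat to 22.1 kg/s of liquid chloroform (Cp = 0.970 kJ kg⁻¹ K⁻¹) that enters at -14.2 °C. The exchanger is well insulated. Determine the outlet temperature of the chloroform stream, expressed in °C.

Heat released by hot stream: Q = 2.60 × 2.22 × (77.1 − 54.5) = 130.45 kJ/s
Energy balance on cold side (adiabatic exchanger): Q = ṁ_c·Cp_c·(T_c,out − T_c,in)
T_c,out = -14.2 + 130.45/(22.1 × 0.970) = -8.1149 °C

T_c,out = -8.11 °C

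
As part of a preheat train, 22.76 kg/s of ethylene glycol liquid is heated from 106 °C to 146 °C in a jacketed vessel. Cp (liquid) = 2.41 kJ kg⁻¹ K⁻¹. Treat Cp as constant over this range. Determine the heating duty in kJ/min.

Q = ṁ·Cp·ΔT = 22.76 × 2.41 × (146 − 106) = 2194.1 kJ/s
Heating duty = 131640 kJ/min

Q = 132000 kJ/min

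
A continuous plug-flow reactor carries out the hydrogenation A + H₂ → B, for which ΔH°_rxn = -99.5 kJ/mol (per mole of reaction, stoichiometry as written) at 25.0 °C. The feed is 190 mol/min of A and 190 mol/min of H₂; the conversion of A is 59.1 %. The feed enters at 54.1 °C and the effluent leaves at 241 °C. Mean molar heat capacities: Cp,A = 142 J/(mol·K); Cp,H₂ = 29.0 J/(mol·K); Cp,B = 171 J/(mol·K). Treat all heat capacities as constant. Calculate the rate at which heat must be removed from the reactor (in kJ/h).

Q_out = 306000 kJ/h

Extent of reaction ξ = 0.591 × 190 = 112.29 mol/min
Reaction term: ξ·ΔH°_rxn = 112.29 × -99.5 = -11173 kJ/min
Sensible, feed 54.1→25 °C: -945.46 kJ/min
Outlet flows (mol/min): A 77.71, H₂ 77.71, B 112.29
Sensible, products 25→241 °C: 7017.8 kJ/min
Q = ΔH = -5100.5 kJ/min = -85.008 kW
Heat removed = 306030 kJ/h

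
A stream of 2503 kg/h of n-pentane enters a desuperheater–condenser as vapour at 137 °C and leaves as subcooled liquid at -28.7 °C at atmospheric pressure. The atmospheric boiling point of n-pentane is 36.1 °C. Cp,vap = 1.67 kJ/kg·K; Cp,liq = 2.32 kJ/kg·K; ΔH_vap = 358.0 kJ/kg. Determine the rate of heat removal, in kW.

Q_c = 471 kW

vapour 137→36.1 °C: -168.5 kJ/kg
condensation at 36.1 °C: -358 kJ/kg
liquid 36.1→-28.7 °C: -150.34 kJ/kg
Δh = -168.5 + -358 + -150.34 = -676.84 kJ/kg
Q = ṁ·Δh = 2503 kg/h × -676.84 kJ/kg = -1.6941e+06 kJ/h
|Q| = 470.59 kW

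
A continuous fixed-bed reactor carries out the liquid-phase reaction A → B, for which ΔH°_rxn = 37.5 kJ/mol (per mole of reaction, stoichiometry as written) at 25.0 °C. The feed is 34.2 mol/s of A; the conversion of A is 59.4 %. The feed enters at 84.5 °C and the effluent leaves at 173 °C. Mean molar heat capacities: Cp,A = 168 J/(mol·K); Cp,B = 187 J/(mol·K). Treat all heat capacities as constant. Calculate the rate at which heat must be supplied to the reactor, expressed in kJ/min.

Q_in = 79600 kJ/min

Extent of reaction ξ = 0.594 × 34.2 = 20.315 mol/s
Reaction term: ξ·ΔH°_rxn = 20.315 × 37.5 = 761.81 kJ/s
Sensible, feed 84.5→25 °C: -341.86 kJ/s
Outlet flows (mol/s): A 13.885, B 20.315
Sensible, products 25→173 °C: 907.47 kJ/s
Q = ΔH = 1327.4 kJ/s = 1327.4 kW
Heat supplied = 79645 kJ/min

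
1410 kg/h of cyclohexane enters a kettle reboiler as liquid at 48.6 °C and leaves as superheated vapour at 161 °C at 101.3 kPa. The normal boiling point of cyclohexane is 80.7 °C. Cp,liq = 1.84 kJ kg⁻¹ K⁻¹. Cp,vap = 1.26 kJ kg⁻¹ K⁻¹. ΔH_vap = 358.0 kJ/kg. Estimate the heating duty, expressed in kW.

Q = 203 kW

liquid 48.6→80.7 °C: 59.064 kJ/kg
vaporisation at 80.7 °C: 358 kJ/kg
vapour 80.7→161 °C: 101.18 kJ/kg
Δh = 59.064 + 358 + 101.18 = 518.24 kJ/kg
Q = ṁ·Δh = 1410 kg/h × 518.24 kJ/kg = 730720 kJ/h
|Q| = 202.98 kW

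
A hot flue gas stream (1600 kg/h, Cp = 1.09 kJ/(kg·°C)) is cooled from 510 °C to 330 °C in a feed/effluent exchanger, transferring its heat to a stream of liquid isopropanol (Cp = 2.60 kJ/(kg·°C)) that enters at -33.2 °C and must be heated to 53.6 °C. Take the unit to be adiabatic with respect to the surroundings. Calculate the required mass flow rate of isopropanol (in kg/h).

Heat released by hot stream: Q = 1600 × 1.09 × (510 − 330) = 313920 kJ/h
Energy balance on cold side (adiabatic exchanger): Q = ṁ_c·Cp_c·(T_c,out − T_c,in)
ṁ_c = 313920 / [2.60 × (53.6 − -33.2)] = 1391 kg/h

ṁ_c = 1390 kg/h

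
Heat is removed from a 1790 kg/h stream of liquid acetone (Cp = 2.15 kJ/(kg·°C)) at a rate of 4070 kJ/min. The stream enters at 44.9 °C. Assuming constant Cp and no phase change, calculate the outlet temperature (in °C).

T_out = -18.6 °C

Q = 4070 kJ/min = 244200 kJ/h
ΔT = Q/(ṁ·Cp) = 244200/(1790×2.15) = 63.453 K
T_out = 44.9 − 63.453 = -18.553 °C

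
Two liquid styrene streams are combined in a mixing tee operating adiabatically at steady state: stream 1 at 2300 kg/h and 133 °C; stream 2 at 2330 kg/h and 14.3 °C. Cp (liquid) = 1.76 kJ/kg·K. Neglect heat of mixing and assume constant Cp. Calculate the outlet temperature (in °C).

T_out = 73.3 °C

No heat crosses the boundary, so H_out = H_in.
Σ ṁᵢCp,ᵢTᵢ = 2300×1.76×133 + 2330×1.76×14.3 = 597030
Σ ṁᵢCp,ᵢ = 2300×1.76 + 2330×1.76 = 8148.8
T_out = 597030 / 8148.8 = 73.265 °C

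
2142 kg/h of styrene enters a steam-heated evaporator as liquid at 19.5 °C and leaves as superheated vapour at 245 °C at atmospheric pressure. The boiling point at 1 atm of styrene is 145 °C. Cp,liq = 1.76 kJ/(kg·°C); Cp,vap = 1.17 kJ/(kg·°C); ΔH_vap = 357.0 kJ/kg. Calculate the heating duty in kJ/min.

Q = 24800 kJ/min

liquid 19.5→145 °C: 220.88 kJ/kg
vaporisation at 145 °C: 357 kJ/kg
vapour 145→245 °C: 117 kJ/kg
Δh = 220.88 + 357 + 117 = 694.88 kJ/kg
Q = ṁ·Δh = 2142 kg/h × 694.88 kJ/kg = 1.4884e+06 kJ/h
|Q| = 413.45 kW = 24807 kJ/min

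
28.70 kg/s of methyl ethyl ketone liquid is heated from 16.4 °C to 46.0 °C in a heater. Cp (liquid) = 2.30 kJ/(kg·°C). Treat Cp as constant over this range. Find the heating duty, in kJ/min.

Q = ṁ·Cp·ΔT = 28.70 × 2.30 × (46.0 − 16.4) = 1953.9 kJ/s
Heating duty = 117230 kJ/min

Q = 117000 kJ/min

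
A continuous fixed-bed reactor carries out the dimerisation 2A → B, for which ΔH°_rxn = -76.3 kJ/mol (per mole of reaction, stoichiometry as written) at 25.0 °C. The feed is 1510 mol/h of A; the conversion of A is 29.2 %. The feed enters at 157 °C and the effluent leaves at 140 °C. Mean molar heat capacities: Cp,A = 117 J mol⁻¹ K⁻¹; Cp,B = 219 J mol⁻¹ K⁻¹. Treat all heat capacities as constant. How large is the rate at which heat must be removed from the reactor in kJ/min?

Q_out = 337 kJ/min

Extent of reaction ξ = 0.292 × 1510 / 2 = 220.46 mol/h
Reaction term: ξ·ΔH°_rxn = 220.46 × -76.3 = -16821 kJ/h
Sensible, feed 157→25 °C: -23320 kJ/h
Outlet flows (mol/h): A 1069.1, B 220.46
Sensible, products 25→140 °C: 19937 kJ/h
Q = ΔH = -20205 kJ/h = -5.6124 kW
Heat removed = 336.75 kJ/min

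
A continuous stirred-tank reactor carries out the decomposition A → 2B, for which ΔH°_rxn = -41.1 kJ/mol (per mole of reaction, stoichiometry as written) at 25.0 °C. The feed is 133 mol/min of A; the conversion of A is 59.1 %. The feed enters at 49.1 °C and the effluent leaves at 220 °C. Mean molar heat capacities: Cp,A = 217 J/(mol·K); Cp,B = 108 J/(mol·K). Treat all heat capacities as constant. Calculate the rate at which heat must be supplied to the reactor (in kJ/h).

Q_in = 101000 kJ/h

Extent of reaction ξ = 0.591 × 133 = 78.603 mol/min
Reaction term: ξ·ΔH°_rxn = 78.603 × -41.1 = -3230.6 kJ/min
Sensible, feed 49.1→25 °C: -695.55 kJ/min
Outlet flows (mol/min): A 54.397, B 157.21
Sensible, products 25→220 °C: 5612.6 kJ/min
Q = ΔH = 1686.4 kJ/min = 28.107 kW
Heat supplied = 101190 kJ/h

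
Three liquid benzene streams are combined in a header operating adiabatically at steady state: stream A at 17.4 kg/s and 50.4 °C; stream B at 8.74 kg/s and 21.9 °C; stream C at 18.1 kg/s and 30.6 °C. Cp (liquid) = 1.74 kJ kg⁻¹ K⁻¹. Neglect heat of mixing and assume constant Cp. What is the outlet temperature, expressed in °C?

Adiabatic, steady state ⇒ Σ ṁᵢCp,ᵢ(T_out − Tᵢ) = 0
Σ ṁᵢCp,ᵢTᵢ = 17.4×1.74×50.4 + 8.74×1.74×21.9 + 18.1×1.74×30.6 = 2822.7
Σ ṁᵢCp,ᵢ = 17.4×1.74 + 8.74×1.74 + 18.1×1.74 = 76.978
T_out = 2822.7 / 76.978 = 36.669 °C

T_out = 36.7 °C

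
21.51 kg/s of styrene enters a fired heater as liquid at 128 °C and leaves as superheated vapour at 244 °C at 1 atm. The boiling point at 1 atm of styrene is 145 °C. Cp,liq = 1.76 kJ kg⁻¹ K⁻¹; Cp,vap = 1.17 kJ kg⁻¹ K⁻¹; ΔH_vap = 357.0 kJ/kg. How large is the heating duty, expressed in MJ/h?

liquid 128→145 °C: 29.92 kJ/kg
vaporisation at 145 °C: 357 kJ/kg
vapour 145→244 °C: 115.83 kJ/kg
Δh = 29.92 + 357 + 115.83 = 502.75 kJ/kg
Q = ṁ·Δh = 21.51 kg/s × 502.75 kJ/kg = 10814 kJ/s
|Q| = 10814 kW = 38931 MJ/h

Q = 38900 MJ/h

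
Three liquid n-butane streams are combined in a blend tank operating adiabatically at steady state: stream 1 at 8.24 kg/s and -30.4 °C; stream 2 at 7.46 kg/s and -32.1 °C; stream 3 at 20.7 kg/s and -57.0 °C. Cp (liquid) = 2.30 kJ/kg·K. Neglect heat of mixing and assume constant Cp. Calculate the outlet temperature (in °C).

Energy balance with Q = 0: Σ ṁᵢCp,ᵢ(T_out − Tᵢ) = 0
Σ ṁᵢCp,ᵢTᵢ = 8.24×2.30×-30.4 + 7.46×2.30×-32.1 + 20.7×2.30×-57.0 = -3840.7
Σ ṁᵢCp,ᵢ = 8.24×2.30 + 7.46×2.30 + 20.7×2.30 = 83.72
T_out = -3840.7 / 83.72 = -45.875 °C

T_out = -45.9 °C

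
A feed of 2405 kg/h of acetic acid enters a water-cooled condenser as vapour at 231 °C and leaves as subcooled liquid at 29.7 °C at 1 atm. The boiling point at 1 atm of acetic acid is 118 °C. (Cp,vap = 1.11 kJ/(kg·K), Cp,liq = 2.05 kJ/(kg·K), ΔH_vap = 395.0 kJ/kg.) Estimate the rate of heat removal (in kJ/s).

Q_c = 469 kJ/s

vapour 231→118 °C: -125.43 kJ/kg
condensation at 118 °C: -395 kJ/kg
liquid 118→29.7 °C: -181.01 kJ/kg
Δh = -125.43 + -395 + -181.01 = -701.44 kJ/kg
Q = ṁ·Δh = 2405 kg/h × -701.44 kJ/kg = -1.687e+06 kJ/h
|Q| = 468.6 kW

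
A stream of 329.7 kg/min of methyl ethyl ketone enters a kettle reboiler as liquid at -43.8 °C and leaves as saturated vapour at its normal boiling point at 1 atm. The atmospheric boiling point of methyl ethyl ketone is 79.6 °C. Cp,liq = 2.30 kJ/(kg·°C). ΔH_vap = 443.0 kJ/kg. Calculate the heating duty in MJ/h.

Q = 14400 MJ/h

liquid -43.8→79.6 °C: 283.82 kJ/kg
vaporisation at 79.6 °C: 443 kJ/kg
Δh = 283.82 + 443 = 726.82 kJ/kg
Q = ṁ·Δh = 329.7 kg/min × 726.82 kJ/kg = 239630 kJ/min
|Q| = 3993.9 kW = 14378 MJ/h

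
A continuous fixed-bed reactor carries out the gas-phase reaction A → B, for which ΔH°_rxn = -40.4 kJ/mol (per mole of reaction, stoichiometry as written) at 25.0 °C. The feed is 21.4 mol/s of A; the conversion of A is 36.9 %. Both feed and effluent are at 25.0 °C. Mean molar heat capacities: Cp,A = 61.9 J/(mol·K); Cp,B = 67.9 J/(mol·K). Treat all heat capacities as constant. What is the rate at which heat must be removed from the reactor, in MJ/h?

Extent of reaction ξ = 0.369 × 21.4 = 7.8966 mol/s
Reaction term: ξ·ΔH°_rxn = 7.8966 × -40.4 = -319.02 kJ/s
Q = ΔH = -319.02 kJ/s = -319.02 kW
Heat removed = 1148.5 MJ/h

Q_out = 1150 MJ/h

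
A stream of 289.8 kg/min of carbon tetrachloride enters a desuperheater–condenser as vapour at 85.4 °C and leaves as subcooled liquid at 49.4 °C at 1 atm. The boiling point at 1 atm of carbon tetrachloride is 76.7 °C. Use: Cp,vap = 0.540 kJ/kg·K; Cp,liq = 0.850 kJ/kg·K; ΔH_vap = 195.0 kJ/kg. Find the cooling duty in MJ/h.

vapour 85.4→76.7 °C: -4.698 kJ/kg
condensation at 76.7 °C: -195 kJ/kg
liquid 76.7→49.4 °C: -23.205 kJ/kg
Δh = -4.698 + -195 + -23.205 = -222.9 kJ/kg
Q = ṁ·Δh = 289.8 kg/min × -222.9 kJ/kg = -64597 kJ/min
|Q| = 1076.6 kW = 3875.8 MJ/h

Q_c = 3880 MJ/h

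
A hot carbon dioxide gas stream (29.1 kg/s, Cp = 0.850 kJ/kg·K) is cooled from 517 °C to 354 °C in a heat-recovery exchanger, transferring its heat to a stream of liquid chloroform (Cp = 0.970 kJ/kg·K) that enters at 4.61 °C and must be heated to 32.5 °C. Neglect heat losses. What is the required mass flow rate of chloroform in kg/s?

Heat released by hot stream: Q = 29.1 × 0.850 × (517 − 354) = 4031.8 kJ/s
Energy balance on cold side (adiabatic exchanger): Q = ṁ_c·Cp_c·(T_c,out − T_c,in)
ṁ_c = 4031.8 / [0.970 × (32.5 − 4.61)] = 149.03 kg/s

ṁ_c = 149 kg/s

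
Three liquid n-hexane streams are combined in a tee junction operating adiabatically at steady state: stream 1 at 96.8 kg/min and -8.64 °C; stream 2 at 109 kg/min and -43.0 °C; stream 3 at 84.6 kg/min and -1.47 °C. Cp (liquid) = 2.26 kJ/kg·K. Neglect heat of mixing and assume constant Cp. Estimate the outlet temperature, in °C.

T_out = -19.4 °C

No heat crosses the boundary, so H_out = H_in.
Σ ṁᵢCp,ᵢTᵢ = 96.8×2.26×-8.64 + 109×2.26×-43.0 + 84.6×2.26×-1.47 = -12764
Σ ṁᵢCp,ᵢ = 96.8×2.26 + 109×2.26 + 84.6×2.26 = 656.3
T_out = -12764 / 656.3 = -19.448 °C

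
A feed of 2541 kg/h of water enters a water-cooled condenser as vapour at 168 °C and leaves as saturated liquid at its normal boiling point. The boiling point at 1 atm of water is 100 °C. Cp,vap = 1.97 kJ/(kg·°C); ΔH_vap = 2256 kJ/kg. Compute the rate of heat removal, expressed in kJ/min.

vapour 168→100 °C: -133.96 kJ/kg
condensation at 100 °C: -2256 kJ/kg
Δh = -133.96 + -2256 = -2390 kJ/kg
Q = ṁ·Δh = 2541 kg/h × -2390 kJ/kg = -6.0729e+06 kJ/h
|Q| = 1686.9 kW = 101210 kJ/min

Q_c = 101000 kJ/min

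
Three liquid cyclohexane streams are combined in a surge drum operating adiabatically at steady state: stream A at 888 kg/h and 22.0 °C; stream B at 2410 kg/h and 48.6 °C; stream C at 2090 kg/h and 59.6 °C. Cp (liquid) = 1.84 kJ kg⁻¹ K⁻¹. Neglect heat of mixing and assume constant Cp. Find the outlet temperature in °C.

T_out = 48.5 °C

Energy balance with Q = 0: Σ ṁᵢCp,ᵢ(T_out − Tᵢ) = 0
T_out = Σ ṁᵢCp,ᵢTᵢ / Σ ṁᵢCp,ᵢ
      = 480660 / 9913.9 = 48.483 °C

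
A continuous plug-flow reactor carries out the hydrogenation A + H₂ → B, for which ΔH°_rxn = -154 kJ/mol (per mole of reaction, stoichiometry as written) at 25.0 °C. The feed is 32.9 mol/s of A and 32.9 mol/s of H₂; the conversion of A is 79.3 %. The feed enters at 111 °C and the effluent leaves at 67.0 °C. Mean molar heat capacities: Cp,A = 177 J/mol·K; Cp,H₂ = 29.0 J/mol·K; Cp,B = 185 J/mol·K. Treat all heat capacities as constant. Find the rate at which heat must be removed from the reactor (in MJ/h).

Q_out = 15600 MJ/h

Extent of reaction ξ = 0.793 × 32.9 = 26.09 mol/s
Reaction term: ξ·ΔH°_rxn = 26.09 × -154 = -4017.8 kJ/s
Sensible, feed 111→25 °C: -582.86 kJ/s
Outlet flows (mol/s): A 6.8103, H₂ 6.8103, B 26.09
Sensible, products 25→67.0 °C: 261.64 kJ/s
Q = ΔH = -4339 kJ/s = -4339 kW
Heat removed = 15621 MJ/h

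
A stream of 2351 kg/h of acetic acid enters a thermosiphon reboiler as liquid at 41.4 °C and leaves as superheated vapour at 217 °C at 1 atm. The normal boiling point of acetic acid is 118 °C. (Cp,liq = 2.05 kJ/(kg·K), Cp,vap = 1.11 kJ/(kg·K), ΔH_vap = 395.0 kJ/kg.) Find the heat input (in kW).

liquid 41.4→118 °C: 157.03 kJ/kg
vaporisation at 118 °C: 395 kJ/kg
vapour 118→217 °C: 109.89 kJ/kg
Δh = 157.03 + 395 + 109.89 = 661.92 kJ/kg
Q = ṁ·Δh = 2351 kg/h × 661.92 kJ/kg = 1.5562e+06 kJ/h
|Q| = 432.27 kW

Q = 432 kW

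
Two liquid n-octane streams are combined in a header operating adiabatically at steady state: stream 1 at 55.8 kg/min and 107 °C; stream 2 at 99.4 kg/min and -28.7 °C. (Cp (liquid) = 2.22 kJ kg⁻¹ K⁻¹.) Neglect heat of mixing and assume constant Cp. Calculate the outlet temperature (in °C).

T_out = 20.1 °C

Energy balance with Q = 0: Σ ṁᵢCp,ᵢ(T_out − Tᵢ) = 0
T_out = Σ ṁᵢCp,ᵢTᵢ / Σ ṁᵢCp,ᵢ
      = 6921.6 / 344.54 = 20.089 °C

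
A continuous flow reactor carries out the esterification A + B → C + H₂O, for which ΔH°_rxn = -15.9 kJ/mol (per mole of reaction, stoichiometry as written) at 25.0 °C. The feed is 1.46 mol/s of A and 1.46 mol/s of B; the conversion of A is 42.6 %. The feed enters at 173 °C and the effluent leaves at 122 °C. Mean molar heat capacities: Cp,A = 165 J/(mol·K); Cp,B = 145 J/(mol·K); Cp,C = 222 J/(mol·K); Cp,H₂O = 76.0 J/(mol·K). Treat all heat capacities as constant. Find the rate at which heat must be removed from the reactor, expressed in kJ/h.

Extent of reaction ξ = 0.426 × 1.46 = 0.62196 mol/s
Reaction term: ξ·ΔH°_rxn = 0.62196 × -15.9 = -9.8892 kJ/s
Sensible, feed 173→25 °C: -66.985 kJ/s
Outlet flows (mol/s): A 0.83804, B 0.83804, C 0.62196, H₂O 0.62196
Sensible, products 25→122 °C: 43.178 kJ/s
Q = ΔH = -33.696 kJ/s = -33.696 kW
Heat removed = 121300 kJ/h

Q_out = 121000 kJ/h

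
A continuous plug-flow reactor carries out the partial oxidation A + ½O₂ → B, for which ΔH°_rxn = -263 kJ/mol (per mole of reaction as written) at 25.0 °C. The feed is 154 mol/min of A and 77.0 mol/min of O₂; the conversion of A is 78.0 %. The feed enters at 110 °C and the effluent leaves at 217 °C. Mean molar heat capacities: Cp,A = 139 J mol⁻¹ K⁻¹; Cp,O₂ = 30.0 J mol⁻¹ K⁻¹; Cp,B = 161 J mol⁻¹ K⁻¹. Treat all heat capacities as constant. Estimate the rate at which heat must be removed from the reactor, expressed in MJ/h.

Q_out = 1730 MJ/h

Extent of reaction ξ = 0.780 × 154 = 120.12 mol/min
Reaction term: ξ·ΔH°_rxn = 120.12 × -263 = -31592 kJ/min
Sensible, feed 110→25 °C: -2015.9 kJ/min
Outlet flows (mol/min): A 33.88, O₂ 16.94, B 120.12
Sensible, products 25→217 °C: 4714.9 kJ/min
Q = ΔH = -28893 kJ/min = -481.54 kW
Heat removed = 1733.6 MJ/h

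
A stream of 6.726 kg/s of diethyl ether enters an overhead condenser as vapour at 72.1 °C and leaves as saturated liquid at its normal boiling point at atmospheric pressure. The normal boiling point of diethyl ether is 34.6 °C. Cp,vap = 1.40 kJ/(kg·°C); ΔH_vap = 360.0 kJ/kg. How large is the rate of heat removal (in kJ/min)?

vapour 72.1→34.6 °C: -52.5 kJ/kg
condensation at 34.6 °C: -360 kJ/kg
Δh = -52.5 + -360 = -412.5 kJ/kg
Q = ṁ·Δh = 6.726 kg/s × -412.5 kJ/kg = -2774.5 kJ/s
|Q| = 2774.5 kW = 166470 kJ/min

Q_c = 166000 kJ/min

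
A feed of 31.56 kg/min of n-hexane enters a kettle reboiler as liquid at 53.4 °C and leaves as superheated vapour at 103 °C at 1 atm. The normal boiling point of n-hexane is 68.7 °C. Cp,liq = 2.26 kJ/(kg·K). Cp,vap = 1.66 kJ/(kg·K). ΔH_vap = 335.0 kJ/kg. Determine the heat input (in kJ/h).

Q = 808000 kJ/h

liquid 53.4→68.7 °C: 34.578 kJ/kg
vaporisation at 68.7 °C: 335 kJ/kg
vapour 68.7→103 °C: 56.938 kJ/kg
Δh = 34.578 + 335 + 56.938 = 426.52 kJ/kg
Q = ṁ·Δh = 31.56 kg/min × 426.52 kJ/kg = 13461 kJ/min
|Q| = 224.35 kW = 807650 kJ/h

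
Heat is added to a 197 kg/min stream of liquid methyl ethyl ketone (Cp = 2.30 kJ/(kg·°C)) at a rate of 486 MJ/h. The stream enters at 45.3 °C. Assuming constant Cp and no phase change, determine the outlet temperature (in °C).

T_out = 63.2 °C

Q = 486 MJ/h = 8100 kJ/min
ΔT = Q/(ṁ·Cp) = 8100/(197×2.30) = 17.877 K
T_out = 45.3 + 17.877 = 63.177 °C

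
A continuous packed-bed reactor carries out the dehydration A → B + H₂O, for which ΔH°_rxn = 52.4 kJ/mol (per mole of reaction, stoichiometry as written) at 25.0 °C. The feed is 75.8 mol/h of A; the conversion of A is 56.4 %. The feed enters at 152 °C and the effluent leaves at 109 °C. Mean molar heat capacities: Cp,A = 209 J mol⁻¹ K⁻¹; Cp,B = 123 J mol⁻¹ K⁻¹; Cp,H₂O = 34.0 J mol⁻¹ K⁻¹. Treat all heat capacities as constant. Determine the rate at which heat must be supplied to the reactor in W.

Extent of reaction ξ = 0.564 × 75.8 = 42.751 mol/h
Reaction term: ξ·ΔH°_rxn = 42.751 × 52.4 = 2240.2 kJ/h
Sensible, feed 152→25 °C: -2012 kJ/h
Outlet flows (mol/h): A 33.049, B 42.751, H₂O 42.751
Sensible, products 25→109 °C: 1144 kJ/h
Q = ΔH = 1372.2 kJ/h = 0.38117 kW
Heat supplied = 381.17 W

Q_in = 381 W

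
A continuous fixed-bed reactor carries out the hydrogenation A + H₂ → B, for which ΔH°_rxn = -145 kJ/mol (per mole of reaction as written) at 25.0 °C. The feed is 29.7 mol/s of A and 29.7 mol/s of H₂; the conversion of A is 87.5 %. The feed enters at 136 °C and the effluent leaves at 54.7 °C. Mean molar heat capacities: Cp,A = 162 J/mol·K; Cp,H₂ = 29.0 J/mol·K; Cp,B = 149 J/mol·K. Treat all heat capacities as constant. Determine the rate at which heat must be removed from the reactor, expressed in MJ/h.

Q_out = 15300 MJ/h

Extent of reaction ξ = 0.875 × 29.7 = 25.988 mol/s
Reaction term: ξ·ΔH°_rxn = 25.988 × -145 = -3768.2 kJ/s
Sensible, feed 136→25 °C: -629.67 kJ/s
Outlet flows (mol/s): A 3.7125, H₂ 3.7125, B 25.988
Sensible, products 25→54.7 °C: 136.06 kJ/s
Q = ΔH = -4261.8 kJ/s = -4261.8 kW
Heat removed = 15342 MJ/h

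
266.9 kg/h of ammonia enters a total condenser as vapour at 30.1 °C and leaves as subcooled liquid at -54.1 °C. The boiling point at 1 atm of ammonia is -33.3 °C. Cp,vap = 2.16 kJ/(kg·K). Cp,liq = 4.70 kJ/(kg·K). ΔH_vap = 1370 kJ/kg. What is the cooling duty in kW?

vapour 30.1→-33.3 °C: -136.94 kJ/kg
condensation at -33.3 °C: -1370 kJ/kg
liquid -33.3→-54.1 °C: -97.76 kJ/kg
Δh = -136.94 + -1370 + -97.76 = -1604.7 kJ/kg
Q = ṁ·Δh = 266.9 kg/h × -1604.7 kJ/kg = -428300 kJ/h
|Q| = 118.97 kW

Q_c = 119 kW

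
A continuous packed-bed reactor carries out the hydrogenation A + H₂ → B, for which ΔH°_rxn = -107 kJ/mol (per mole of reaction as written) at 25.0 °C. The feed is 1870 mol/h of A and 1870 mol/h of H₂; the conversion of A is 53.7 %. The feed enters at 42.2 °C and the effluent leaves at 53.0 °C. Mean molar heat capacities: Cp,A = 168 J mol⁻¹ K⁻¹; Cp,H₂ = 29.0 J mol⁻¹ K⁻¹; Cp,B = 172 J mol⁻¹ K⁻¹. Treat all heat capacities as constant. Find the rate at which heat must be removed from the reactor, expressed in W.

Q_out = 28900 W

Extent of reaction ξ = 0.537 × 1870 = 1004.2 mol/h
Reaction term: ξ·ΔH°_rxn = 1004.2 × -107 = -107450 kJ/h
Sensible, feed 42.2→25 °C: -6336.3 kJ/h
Outlet flows (mol/h): A 865.81, H₂ 865.81, B 1004.2
Sensible, products 25→53.0 °C: 9612 kJ/h
Q = ΔH = -104170 kJ/h = -28.937 kW
Heat removed = 28937 W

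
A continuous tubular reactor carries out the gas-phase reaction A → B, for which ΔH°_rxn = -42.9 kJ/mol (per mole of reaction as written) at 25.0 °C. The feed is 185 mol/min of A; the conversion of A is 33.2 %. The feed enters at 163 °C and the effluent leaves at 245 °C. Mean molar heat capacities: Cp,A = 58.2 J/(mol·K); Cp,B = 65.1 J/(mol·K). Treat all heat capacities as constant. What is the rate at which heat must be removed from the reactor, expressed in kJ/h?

Extent of reaction ξ = 0.332 × 185 = 61.42 mol/min
Reaction term: ξ·ΔH°_rxn = 61.42 × -42.9 = -2634.9 kJ/min
Sensible, feed 163→25 °C: -1485.8 kJ/min
Outlet flows (mol/min): A 123.58, B 61.42
Sensible, products 25→245 °C: 2462 kJ/min
Q = ΔH = -1658.8 kJ/min = -27.646 kW
Heat removed = 99527 kJ/h

Q_out = 99500 kJ/h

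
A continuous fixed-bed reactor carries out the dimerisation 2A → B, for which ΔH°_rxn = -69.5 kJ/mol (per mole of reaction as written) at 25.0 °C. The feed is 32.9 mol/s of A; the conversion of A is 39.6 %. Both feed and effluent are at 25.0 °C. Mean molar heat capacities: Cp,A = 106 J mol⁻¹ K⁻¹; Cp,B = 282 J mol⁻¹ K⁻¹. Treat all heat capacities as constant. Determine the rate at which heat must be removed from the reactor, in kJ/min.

Extent of reaction ξ = 0.396 × 32.9 / 2 = 6.5142 mol/s
Reaction term: ξ·ΔH°_rxn = 6.5142 × -69.5 = -452.74 kJ/s
Q = ΔH = -452.74 kJ/s = -452.74 kW
Heat removed = 27164 kJ/min

Q_out = 27200 kJ/min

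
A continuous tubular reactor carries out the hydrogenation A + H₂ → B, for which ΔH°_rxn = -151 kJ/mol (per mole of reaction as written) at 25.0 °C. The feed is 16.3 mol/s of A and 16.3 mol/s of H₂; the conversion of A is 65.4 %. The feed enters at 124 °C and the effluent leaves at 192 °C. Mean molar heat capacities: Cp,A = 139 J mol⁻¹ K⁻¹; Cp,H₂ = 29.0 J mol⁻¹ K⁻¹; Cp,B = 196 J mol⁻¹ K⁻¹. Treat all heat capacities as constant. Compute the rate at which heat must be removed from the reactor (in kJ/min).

Extent of reaction ξ = 0.654 × 16.3 = 10.66 mol/s
Reaction term: ξ·ΔH°_rxn = 10.66 × -151 = -1609.7 kJ/s
Sensible, feed 124→25 °C: -271.1 kJ/s
Outlet flows (mol/s): A 5.6398, H₂ 5.6398, B 10.66
Sensible, products 25→192 °C: 507.16 kJ/s
Q = ΔH = -1373.6 kJ/s = -1373.6 kW
Heat removed = 82418 kJ/min

Q_out = 82400 kJ/min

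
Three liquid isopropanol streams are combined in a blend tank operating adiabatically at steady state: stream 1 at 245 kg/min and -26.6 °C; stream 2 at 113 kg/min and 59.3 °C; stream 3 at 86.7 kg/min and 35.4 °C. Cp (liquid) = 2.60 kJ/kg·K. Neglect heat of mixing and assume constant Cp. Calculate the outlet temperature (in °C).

No heat crosses the boundary, so H_out = H_in.
Σ ṁᵢCp,ᵢTᵢ = 245×2.60×-26.6 + 113×2.60×59.3 + 86.7×2.60×35.4 = 8458
Σ ṁᵢCp,ᵢ = 245×2.60 + 113×2.60 + 86.7×2.60 = 1156.2
T_out = 8458 / 1156.2 = 7.3152 °C

T_out = 7.32 °C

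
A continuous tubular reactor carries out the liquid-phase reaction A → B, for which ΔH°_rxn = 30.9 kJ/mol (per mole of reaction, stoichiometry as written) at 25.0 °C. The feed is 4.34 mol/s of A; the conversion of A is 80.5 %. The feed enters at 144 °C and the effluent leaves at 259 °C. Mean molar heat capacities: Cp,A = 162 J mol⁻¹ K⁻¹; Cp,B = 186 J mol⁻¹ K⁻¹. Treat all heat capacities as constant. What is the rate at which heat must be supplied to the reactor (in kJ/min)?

Q_in = 12500 kJ/min

Extent of reaction ξ = 0.805 × 4.34 = 3.4937 mol/s
Reaction term: ξ·ΔH°_rxn = 3.4937 × 30.9 = 107.96 kJ/s
Sensible, feed 144→25 °C: -83.667 kJ/s
Outlet flows (mol/s): A 0.8463, B 3.4937
Sensible, products 25→259 °C: 184.14 kJ/s
Q = ΔH = 208.43 kJ/s = 208.43 kW
Heat supplied = 12506 kJ/min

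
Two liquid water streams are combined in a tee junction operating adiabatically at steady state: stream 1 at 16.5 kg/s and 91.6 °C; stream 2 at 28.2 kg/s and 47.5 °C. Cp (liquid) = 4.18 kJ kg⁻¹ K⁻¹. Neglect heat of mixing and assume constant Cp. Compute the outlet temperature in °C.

Energy balance with Q = 0: Σ ṁᵢCp,ᵢ(T_out − Tᵢ) = 0
T_out = Σ ṁᵢCp,ᵢTᵢ / Σ ṁᵢCp,ᵢ
      = 11917 / 186.85 = 63.779 °C

T_out = 63.8 °C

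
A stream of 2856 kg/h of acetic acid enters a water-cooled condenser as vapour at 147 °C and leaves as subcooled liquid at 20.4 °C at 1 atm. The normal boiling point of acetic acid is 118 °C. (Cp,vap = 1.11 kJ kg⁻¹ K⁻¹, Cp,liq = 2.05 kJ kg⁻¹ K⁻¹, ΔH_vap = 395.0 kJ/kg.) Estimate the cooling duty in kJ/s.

vapour 147→118 °C: -32.19 kJ/kg
condensation at 118 °C: -395 kJ/kg
liquid 118→20.4 °C: -200.08 kJ/kg
Δh = -32.19 + -395 + -200.08 = -627.27 kJ/kg
Q = ṁ·Δh = 2856 kg/h × -627.27 kJ/kg = -1.7915e+06 kJ/h
|Q| = 497.63 kW

Q_c = 498 kJ/s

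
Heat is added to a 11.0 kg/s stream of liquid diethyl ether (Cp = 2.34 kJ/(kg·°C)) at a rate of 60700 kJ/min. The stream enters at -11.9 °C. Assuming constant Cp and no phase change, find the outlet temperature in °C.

T_out = 27.4 °C

Q = 60700 kJ/min = 1011.7 kJ/s
ΔT = Q/(ṁ·Cp) = 1011.7/(11.0×2.34) = 39.303 K
T_out = -11.9 + 39.303 = 27.403 °C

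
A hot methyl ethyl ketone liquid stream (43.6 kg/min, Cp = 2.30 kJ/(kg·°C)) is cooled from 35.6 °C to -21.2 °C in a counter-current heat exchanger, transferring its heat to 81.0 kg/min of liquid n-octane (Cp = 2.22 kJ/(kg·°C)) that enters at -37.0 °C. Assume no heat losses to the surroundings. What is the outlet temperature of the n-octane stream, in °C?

T_c,out = -5.32 °C

Heat released by hot stream: Q = 43.6 × 2.30 × (35.6 − -21.2) = 5695.9 kJ/min
Energy balance on cold side (adiabatic exchanger): Q = ṁ_c·Cp_c·(T_c,out − T_c,in)
T_c,out = -37.0 + 5695.9/(81.0 × 2.22) = -5.3244 °C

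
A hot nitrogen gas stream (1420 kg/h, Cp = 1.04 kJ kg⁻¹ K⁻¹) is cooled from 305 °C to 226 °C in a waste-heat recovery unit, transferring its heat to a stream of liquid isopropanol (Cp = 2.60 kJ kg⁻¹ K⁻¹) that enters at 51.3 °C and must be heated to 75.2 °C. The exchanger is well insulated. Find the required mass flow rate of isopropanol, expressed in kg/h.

ṁ_c = 1880 kg/h

Heat released by hot stream: Q = 1420 × 1.04 × (305 − 226) = 116670 kJ/h
Energy balance on cold side (adiabatic exchanger): Q = ṁ_c·Cp_c·(T_c,out − T_c,in)
ṁ_c = 116670 / [2.60 × (75.2 − 51.3)] = 1877.5 kg/h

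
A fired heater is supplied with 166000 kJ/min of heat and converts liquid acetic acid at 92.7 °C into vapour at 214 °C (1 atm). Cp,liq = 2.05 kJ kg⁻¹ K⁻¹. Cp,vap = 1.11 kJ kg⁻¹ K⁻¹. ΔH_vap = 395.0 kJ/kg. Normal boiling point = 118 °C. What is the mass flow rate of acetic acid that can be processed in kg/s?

ṁ = 5.00 kg/s

Δh = 2.05×(118−92.7) + 395.0 + 1.11×(214−118) = 553.42 kJ/kg
Q = 166000 kJ/min = 2766.7 kJ/s = 2766.7 kJ/s
ṁ = Q/Δh = 2766.7 / 553.42 = 4.9992 kg/s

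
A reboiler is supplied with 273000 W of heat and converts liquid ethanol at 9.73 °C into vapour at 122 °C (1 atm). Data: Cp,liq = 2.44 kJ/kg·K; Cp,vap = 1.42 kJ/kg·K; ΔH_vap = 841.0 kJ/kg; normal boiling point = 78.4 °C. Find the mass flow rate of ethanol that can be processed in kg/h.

ṁ = 918 kg/h

Δh = 2.44×(78.4−9.73) + 841.0 + 1.42×(122−78.4) = 1070.5 kJ/kg
Q = 273000 W = 273 kJ/s = 982800 kJ/h
ṁ = Q/Δh = 982800 / 1070.5 = 918.1 kg/h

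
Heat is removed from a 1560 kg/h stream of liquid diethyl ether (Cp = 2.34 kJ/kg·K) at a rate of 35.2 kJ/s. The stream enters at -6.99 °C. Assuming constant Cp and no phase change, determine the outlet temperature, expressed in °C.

T_out = -41.7 °C

Q = 35.2 kJ/s = 126720 kJ/h
ΔT = Q/(ṁ·Cp) = 126720/(1560×2.34) = 34.714 K
T_out = -6.99 − 34.714 = -41.704 °C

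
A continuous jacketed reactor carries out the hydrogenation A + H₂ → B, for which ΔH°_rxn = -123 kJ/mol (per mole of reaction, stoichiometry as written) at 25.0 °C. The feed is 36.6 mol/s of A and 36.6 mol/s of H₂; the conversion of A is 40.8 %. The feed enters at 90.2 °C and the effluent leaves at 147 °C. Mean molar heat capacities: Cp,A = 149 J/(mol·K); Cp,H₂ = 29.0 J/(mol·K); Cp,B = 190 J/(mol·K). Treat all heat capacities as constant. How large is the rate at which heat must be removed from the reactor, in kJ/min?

Extent of reaction ξ = 0.408 × 36.6 = 14.933 mol/s
Reaction term: ξ·ΔH°_rxn = 14.933 × -123 = -1836.7 kJ/s
Sensible, feed 90.2→25 °C: -424.76 kJ/s
Outlet flows (mol/s): A 21.667, H₂ 21.667, B 14.933
Sensible, products 25→147 °C: 816.67 kJ/s
Q = ΔH = -1444.8 kJ/s = -1444.8 kW
Heat removed = 86690 kJ/min

Q_out = 86700 kJ/min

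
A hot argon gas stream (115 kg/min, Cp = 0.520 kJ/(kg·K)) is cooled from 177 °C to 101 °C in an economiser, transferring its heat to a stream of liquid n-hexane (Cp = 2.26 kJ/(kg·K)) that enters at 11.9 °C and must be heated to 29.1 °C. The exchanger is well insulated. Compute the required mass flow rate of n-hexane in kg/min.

Heat released by hot stream: Q = 115 × 0.520 × (177 − 101) = 4544.8 kJ/min
Energy balance on cold side (adiabatic exchanger): Q = ṁ_c·Cp_c·(T_c,out − T_c,in)
ṁ_c = 4544.8 / [2.26 × (29.1 − 11.9)] = 116.92 kg/min

ṁ_c = 117 kg/min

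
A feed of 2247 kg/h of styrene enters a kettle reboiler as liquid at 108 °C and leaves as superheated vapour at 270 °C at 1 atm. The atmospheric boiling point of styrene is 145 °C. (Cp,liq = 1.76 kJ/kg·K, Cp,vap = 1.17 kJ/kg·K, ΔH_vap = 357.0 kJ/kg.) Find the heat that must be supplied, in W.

liquid 108→145 °C: 65.12 kJ/kg
vaporisation at 145 °C: 357 kJ/kg
vapour 145→270 °C: 146.25 kJ/kg
Δh = 65.12 + 357 + 146.25 = 568.37 kJ/kg
Q = ṁ·Δh = 2247 kg/h × 568.37 kJ/kg = 1.2771e+06 kJ/h
|Q| = 354.76 kW = 354760 W

Q = 355000 W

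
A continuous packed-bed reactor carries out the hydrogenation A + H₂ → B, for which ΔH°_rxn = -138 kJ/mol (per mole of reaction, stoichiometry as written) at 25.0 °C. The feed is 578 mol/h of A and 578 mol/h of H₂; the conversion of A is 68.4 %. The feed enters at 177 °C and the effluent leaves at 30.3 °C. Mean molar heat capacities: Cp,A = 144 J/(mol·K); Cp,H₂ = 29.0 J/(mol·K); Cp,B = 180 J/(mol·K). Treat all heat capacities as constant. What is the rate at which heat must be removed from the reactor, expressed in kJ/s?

Extent of reaction ξ = 0.684 × 578 = 395.35 mol/h
Reaction term: ξ·ΔH°_rxn = 395.35 × -138 = -54559 kJ/h
Sensible, feed 177→25 °C: -15199 kJ/h
Outlet flows (mol/h): A 182.65, H₂ 182.65, B 395.35
Sensible, products 25→30.3 °C: 544.64 kJ/h
Q = ΔH = -69213 kJ/h = -19.226 kW
Heat removed = 19.226 kJ/s

Q_out = 19.2 kJ/s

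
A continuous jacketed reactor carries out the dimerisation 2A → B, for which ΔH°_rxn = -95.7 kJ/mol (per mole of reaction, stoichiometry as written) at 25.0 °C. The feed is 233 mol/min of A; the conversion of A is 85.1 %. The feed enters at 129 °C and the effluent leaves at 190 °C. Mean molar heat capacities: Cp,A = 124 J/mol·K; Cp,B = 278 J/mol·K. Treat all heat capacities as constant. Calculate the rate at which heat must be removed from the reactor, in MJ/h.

Extent of reaction ξ = 0.851 × 233 / 2 = 99.141 mol/min
Reaction term: ξ·ΔH°_rxn = 99.141 × -95.7 = -9487.8 kJ/min
Sensible, feed 129→25 °C: -3004.8 kJ/min
Outlet flows (mol/min): A 34.717, B 99.141
Sensible, products 25→190 °C: 5257.9 kJ/min
Q = ΔH = -7234.7 kJ/min = -120.58 kW
Heat removed = 434.08 MJ/h

Q_out = 434 MJ/h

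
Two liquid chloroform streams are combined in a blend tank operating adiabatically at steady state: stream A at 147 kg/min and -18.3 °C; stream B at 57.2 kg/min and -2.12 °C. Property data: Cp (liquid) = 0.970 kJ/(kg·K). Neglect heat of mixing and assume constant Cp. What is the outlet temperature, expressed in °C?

Adiabatic, steady state ⇒ Σ ṁᵢCp,ᵢ(T_out − Tᵢ) = 0
Σ ṁᵢCp,ᵢTᵢ = 147×0.970×-18.3 + 57.2×0.970×-2.12 = -2727
Σ ṁᵢCp,ᵢ = 147×0.970 + 57.2×0.970 = 198.07
T_out = -2727 / 198.07 = -13.768 °C

T_out = -13.8 °C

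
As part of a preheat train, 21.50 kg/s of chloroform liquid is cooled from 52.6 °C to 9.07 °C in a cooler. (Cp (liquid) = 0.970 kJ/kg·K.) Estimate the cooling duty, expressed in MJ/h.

Q = ṁ·Cp·ΔT = 21.50 × 0.970 × (9.07 − 52.6) = -907.82 kJ/s
Cooling duty = 3268.1 MJ/h

Q_c = 3270 MJ/h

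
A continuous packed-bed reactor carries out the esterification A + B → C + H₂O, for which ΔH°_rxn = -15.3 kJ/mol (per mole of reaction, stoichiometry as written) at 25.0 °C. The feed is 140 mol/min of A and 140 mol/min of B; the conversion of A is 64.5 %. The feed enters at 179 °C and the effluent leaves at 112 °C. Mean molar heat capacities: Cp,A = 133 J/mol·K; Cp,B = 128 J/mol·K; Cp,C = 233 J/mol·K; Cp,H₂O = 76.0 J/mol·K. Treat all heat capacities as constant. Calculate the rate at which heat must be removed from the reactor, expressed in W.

Extent of reaction ξ = 0.645 × 140 = 90.3 mol/min
Reaction term: ξ·ΔH°_rxn = 90.3 × -15.3 = -1381.6 kJ/min
Sensible, feed 179→25 °C: -5627.2 kJ/min
Outlet flows (mol/min): A 49.7, B 49.7, C 90.3, H₂O 90.3
Sensible, products 25→112 °C: 3556.1 kJ/min
Q = ΔH = -3452.7 kJ/min = -57.545 kW
Heat removed = 57545 W

Q_out = 57500 W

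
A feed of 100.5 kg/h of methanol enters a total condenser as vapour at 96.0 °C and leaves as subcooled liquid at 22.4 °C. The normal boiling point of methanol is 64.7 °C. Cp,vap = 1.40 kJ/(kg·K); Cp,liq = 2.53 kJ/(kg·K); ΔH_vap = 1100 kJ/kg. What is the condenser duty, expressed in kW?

vapour 96.0→64.7 °C: -43.82 kJ/kg
condensation at 64.7 °C: -1100 kJ/kg
liquid 64.7→22.4 °C: -107.02 kJ/kg
Δh = -43.82 + -1100 + -107.02 = -1250.8 kJ/kg
Q = ṁ·Δh = 100.5 kg/h × -1250.8 kJ/kg = -125710 kJ/h
|Q| = 34.919 kW

Q_c = 34.9 kW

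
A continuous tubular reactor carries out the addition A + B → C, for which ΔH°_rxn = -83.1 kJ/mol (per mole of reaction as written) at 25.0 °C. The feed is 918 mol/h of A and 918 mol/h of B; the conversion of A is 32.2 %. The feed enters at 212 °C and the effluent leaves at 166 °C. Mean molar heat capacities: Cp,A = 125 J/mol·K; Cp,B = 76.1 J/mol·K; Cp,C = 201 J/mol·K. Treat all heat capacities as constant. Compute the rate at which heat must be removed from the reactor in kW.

Extent of reaction ξ = 0.322 × 918 = 295.6 mol/h
Reaction term: ξ·ΔH°_rxn = 295.6 × -83.1 = -24564 kJ/h
Sensible, feed 212→25 °C: -34522 kJ/h
Outlet flows (mol/h): A 622.4, B 622.4, C 295.6
Sensible, products 25→166 °C: 26026 kJ/h
Q = ΔH = -33060 kJ/h = -9.1834 kW
Heat removed = 9.1834 kW

Q_out = 9.18 kW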